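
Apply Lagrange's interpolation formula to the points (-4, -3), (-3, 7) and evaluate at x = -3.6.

Lagrange interpolation formula:
P(x) = Σ yᵢ × Lᵢ(x)
where Lᵢ(x) = Π_{j≠i} (x - xⱼ)/(xᵢ - xⱼ)

L_0(-3.6) = (-3.6 - (-3))/(-4 - (-3)) = 0.600000
L_1(-3.6) = (-3.6 - (-4))/(-3 - (-4)) = 0.400000

P(-3.6) = (-3)×L_0(-3.6) + 7×L_1(-3.6)
P(-3.6) = 1.000000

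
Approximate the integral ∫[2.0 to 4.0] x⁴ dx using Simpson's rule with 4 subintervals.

f(x) = x⁴
a = 2.0, b = 4.0, n = 4
h = (b - a)/n = 0.500000

Simpson's rule: (h/3)[f(x₀) + 4f(x₁) + 2f(x₂) + ... + f(xₙ)]

x_0 = 2.0000, f(x_0) = 16.000000, coefficient = 1
x_1 = 2.5000, f(x_1) = 39.062500, coefficient = 4
x_2 = 3.0000, f(x_2) = 81.000000, coefficient = 2
x_3 = 3.5000, f(x_3) = 150.062500, coefficient = 4
x_4 = 4.0000, f(x_4) = 256.000000, coefficient = 1

I ≈ (0.500000/3) × 1190.500000 = 198.416667
Exact value: 198.400000
Error: 0.016667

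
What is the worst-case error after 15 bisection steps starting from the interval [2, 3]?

Bisection error bound: |error| ≤ (b-a)/2^n
|error| ≤ (3 - 2)/2^15 = 1/2^15
|error| ≤ 0.0000305176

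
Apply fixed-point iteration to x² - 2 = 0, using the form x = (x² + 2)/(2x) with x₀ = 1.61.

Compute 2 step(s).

Equation: x² - 2 = 0
Fixed-point form: x = (x² + 2)/(2x)
x₀ = 1.61

x_1 = g(1.610000) = 1.426118
x_2 = g(1.426118) = 1.414263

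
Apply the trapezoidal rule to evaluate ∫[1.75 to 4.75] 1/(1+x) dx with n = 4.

f(x) = 1/(1+x)
a = 1.75, b = 4.75, n = 4
h = (b - a)/n = 0.750000

Trapezoidal rule: (h/2)[f(x₀) + 2f(x₁) + 2f(x₂) + ... + f(xₙ)]

x_0 = 1.7500, f(x_0) = 0.363636, coefficient = 1
x_1 = 2.5000, f(x_1) = 0.285714, coefficient = 2
x_2 = 3.2500, f(x_2) = 0.235294, coefficient = 2
x_3 = 4.0000, f(x_3) = 0.200000, coefficient = 2
x_4 = 4.7500, f(x_4) = 0.173913, coefficient = 1

I ≈ (0.750000/2) × 1.979566 = 0.742337
Exact value: 0.737599
Error: 0.004738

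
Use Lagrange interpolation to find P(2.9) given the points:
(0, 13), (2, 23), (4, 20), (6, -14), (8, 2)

Lagrange interpolation formula:
P(x) = Σ yᵢ × Lᵢ(x)
where Lᵢ(x) = Π_{j≠i} (x - xⱼ)/(xᵢ - xⱼ)

L_0(2.9) = (2.9 - 2)/(0 - 2) × (2.9 - 4)/(0 - 4) × (2.9 - 6)/(0 - 6) × (2.9 - 8)/(0 - 8) = -0.040760
L_1(2.9) = (2.9 - 0)/(2 - 0) × (2.9 - 4)/(2 - 4) × (2.9 - 6)/(2 - 6) × (2.9 - 8)/(2 - 8) = 0.525353
L_2(2.9) = (2.9 - 0)/(4 - 0) × (2.9 - 2)/(4 - 2) × (2.9 - 6)/(4 - 6) × (2.9 - 8)/(4 - 8) = 0.644752
L_3(2.9) = (2.9 - 0)/(6 - 0) × (2.9 - 2)/(6 - 2) × (2.9 - 4)/(6 - 4) × (2.9 - 8)/(6 - 8) = -0.152522
L_4(2.9) = (2.9 - 0)/(8 - 0) × (2.9 - 2)/(8 - 2) × (2.9 - 4)/(8 - 4) × (2.9 - 6)/(8 - 6) = 0.023177

P(2.9) = 13×L_0(2.9) + 23×L_1(2.9) + 20×L_2(2.9) + (-14)×L_3(2.9) + 2×L_4(2.9)
P(2.9) = 26.629932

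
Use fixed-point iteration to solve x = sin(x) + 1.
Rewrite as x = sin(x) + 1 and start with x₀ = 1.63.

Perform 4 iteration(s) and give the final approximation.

Equation: x = sin(x) + 1
Fixed-point form: x = sin(x) + 1
x₀ = 1.63

x_1 = g(1.630000) = 1.998248
x_2 = g(1.998248) = 1.910025
x_3 = g(1.910025) = 1.943012
x_4 = g(1.943012) = 1.931524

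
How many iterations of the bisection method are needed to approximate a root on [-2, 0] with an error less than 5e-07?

We need (b-a)/2^n ≤ 5e-07
(0 - (-2))/2^n ≤ 5e-07
2/2^n ≤ 5e-07
2^n ≥ 4000000
n ≥ log₂(4000000) = 21.93
n ≥ 22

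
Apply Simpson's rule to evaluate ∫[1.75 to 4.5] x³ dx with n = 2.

f(x) = x³
a = 1.75, b = 4.5, n = 2
h = (b - a)/n = 1.375000

Simpson's rule: (h/3)[f(x₀) + 4f(x₁) + 2f(x₂) + ... + f(xₙ)]

x_0 = 1.7500, f(x_0) = 5.359375, coefficient = 1
x_1 = 3.1250, f(x_1) = 30.517578, coefficient = 4
x_2 = 4.5000, f(x_2) = 91.125000, coefficient = 1

I ≈ (1.375000/3) × 218.554688 = 100.170898
Exact value: 100.170898
Error: 0.000000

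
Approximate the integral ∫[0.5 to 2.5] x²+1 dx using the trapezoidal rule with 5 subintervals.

f(x) = x²+1
a = 0.5, b = 2.5, n = 5
h = (b - a)/n = 0.400000

Trapezoidal rule: (h/2)[f(x₀) + 2f(x₁) + 2f(x₂) + ... + f(xₙ)]

x_0 = 0.5000, f(x_0) = 1.250000, coefficient = 1
x_1 = 0.9000, f(x_1) = 1.810000, coefficient = 2
x_2 = 1.3000, f(x_2) = 2.690000, coefficient = 2
x_3 = 1.7000, f(x_3) = 3.890000, coefficient = 2
x_4 = 2.1000, f(x_4) = 5.410000, coefficient = 2
x_5 = 2.5000, f(x_5) = 7.250000, coefficient = 1

I ≈ (0.400000/2) × 36.100000 = 7.220000
Exact value: 7.166667
Error: 0.053333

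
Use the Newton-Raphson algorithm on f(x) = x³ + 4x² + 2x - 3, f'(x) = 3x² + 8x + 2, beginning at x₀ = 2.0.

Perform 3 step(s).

f(x) = x³ + 4x² + 2x - 3
f'(x) = 3x² + 8x + 2
x₀ = 2.0

Newton-Raphson formula: x_{n+1} = x_n - f(x_n)/f'(x_n)

Iteration 1:
  f(2.000000) = 25.000000
  f'(2.000000) = 30.000000
  x_1 = 2.000000 - 25.000000/30.000000 = 1.166667
Iteration 2:
  f(1.166667) = 6.365741
  f'(1.166667) = 15.416667
  x_2 = 1.166667 - 6.365741/15.416667 = 0.753754
Iteration 3:
  f(0.753754) = 1.208328
  f'(0.753754) = 9.734464
  x_3 = 0.753754 - 1.208328/9.734464 = 0.629625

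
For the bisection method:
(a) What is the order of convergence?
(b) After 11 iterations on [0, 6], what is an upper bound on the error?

(a) Bisection has linear (order 1) convergence; the error is halved each step.

(b) Error bound = (b-a)/2^n = (6 - 0)/2^{11}
    = 6/2^{11}

(a) 1 (linear); (b) error ≤ 2.93e-03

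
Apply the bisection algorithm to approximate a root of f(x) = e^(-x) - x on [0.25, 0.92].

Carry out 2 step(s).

f(x) = e^(-x) - x
Initial interval: [0.25, 0.92]

Iteration 1:
  c_1 = (0.250000 + 0.920000)/2 = 0.585000
  f(c_1) = f(0.585000) = -0.027894
  f(a) × f(c) < 0, new interval: [0.250000, 0.585000]
Iteration 2:
  c_2 = (0.250000 + 0.585000)/2 = 0.417500
  f(c_2) = f(0.417500) = 0.241191
  f(a) × f(c) ≥ 0, new interval: [0.417500, 0.585000]

After 2 iteration(s), the approximation is c_2 = 0.417500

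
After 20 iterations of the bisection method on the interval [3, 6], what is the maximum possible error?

Bisection error bound: |error| ≤ (b-a)/2^n
|error| ≤ (6 - 3)/2^20 = 3/2^20
|error| ≤ 0.0000028610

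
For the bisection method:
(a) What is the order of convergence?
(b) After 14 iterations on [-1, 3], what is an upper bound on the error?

(a) Bisection has linear (order 1) convergence; the error is halved each step.

(b) Error bound = (b-a)/2^n = (3 - (-1))/2^{14}
    = 4/2^{14}

(a) 1 (linear); (b) error ≤ 2.44e-04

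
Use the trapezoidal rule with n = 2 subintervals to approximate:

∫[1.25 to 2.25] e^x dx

f(x) = e^x
a = 1.25, b = 2.25, n = 2
h = (b - a)/n = 0.500000

Trapezoidal rule: (h/2)[f(x₀) + 2f(x₁) + 2f(x₂) + ... + f(xₙ)]

x_0 = 1.2500, f(x_0) = 3.490343, coefficient = 1
x_1 = 1.7500, f(x_1) = 5.754603, coefficient = 2
x_2 = 2.2500, f(x_2) = 9.487736, coefficient = 1

I ≈ (0.500000/2) × 24.487284 = 6.121821
Exact value: 5.997393
Error: 0.124428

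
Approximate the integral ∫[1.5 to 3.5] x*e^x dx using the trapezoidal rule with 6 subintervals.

f(x) = x*e^x
a = 1.5, b = 3.5, n = 6
h = (b - a)/n = 0.333333

Trapezoidal rule: (h/2)[f(x₀) + 2f(x₁) + 2f(x₂) + ... + f(xₙ)]

x_0 = 1.5000, f(x_0) = 6.722534, coefficient = 1
x_1 = 1.8333, f(x_1) = 11.466952, coefficient = 2
x_2 = 2.1667, f(x_2) = 18.913133, coefficient = 2
x_3 = 2.5000, f(x_3) = 30.456235, coefficient = 2
x_4 = 2.8333, f(x_4) = 48.172446, coefficient = 2
x_5 = 3.1667, f(x_5) = 75.139484, coefficient = 2
x_6 = 3.5000, f(x_6) = 115.904082, coefficient = 1

I ≈ (0.333333/2) × 490.923117 = 81.820519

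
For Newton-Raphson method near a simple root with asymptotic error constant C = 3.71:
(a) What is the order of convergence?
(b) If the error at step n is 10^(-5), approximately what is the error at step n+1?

(a) Newton-Raphson has quadratic (order 2) convergence near simple roots.
    This means |e_{n+1}| ≈ C|e_n|².

(b) With |e_n| = 10^(-5) and C = 3.71:
    |e_{n+1}| ≈ 3.71 × (10^(-5))² = 3.71 × 10^(-10)

(a) 2 (quadratic); (b) |e_{n+1}| ≈ 3.710e-10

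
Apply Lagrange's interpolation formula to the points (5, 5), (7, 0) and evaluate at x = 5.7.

Lagrange interpolation formula:
P(x) = Σ yᵢ × Lᵢ(x)
where Lᵢ(x) = Π_{j≠i} (x - xⱼ)/(xᵢ - xⱼ)

L_0(5.7) = (5.7 - 7)/(5 - 7) = 0.650000
L_1(5.7) = (5.7 - 5)/(7 - 5) = 0.350000

P(5.7) = 5×L_0(5.7) + 0×L_1(5.7)
P(5.7) = 3.250000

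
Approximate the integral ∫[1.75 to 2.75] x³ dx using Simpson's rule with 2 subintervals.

f(x) = x³
a = 1.75, b = 2.75, n = 2
h = (b - a)/n = 0.500000

Simpson's rule: (h/3)[f(x₀) + 4f(x₁) + 2f(x₂) + ... + f(xₙ)]

x_0 = 1.7500, f(x_0) = 5.359375, coefficient = 1
x_1 = 2.2500, f(x_1) = 11.390625, coefficient = 4
x_2 = 2.7500, f(x_2) = 20.796875, coefficient = 1

I ≈ (0.500000/3) × 71.718750 = 11.953125
Exact value: 11.953125
Error: 0.000000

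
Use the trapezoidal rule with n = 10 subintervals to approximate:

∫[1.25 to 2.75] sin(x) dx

f(x) = sin(x)
a = 1.25, b = 2.75, n = 10
h = (b - a)/n = 0.150000

Trapezoidal rule: (h/2)[f(x₀) + 2f(x₁) + 2f(x₂) + ... + f(xₙ)]

x_0 = 1.2500, f(x_0) = 0.948985, coefficient = 1
x_1 = 1.4000, f(x_1) = 0.985450, coefficient = 2
x_2 = 1.5500, f(x_2) = 0.999784, coefficient = 2
x_3 = 1.7000, f(x_3) = 0.991665, coefficient = 2
x_4 = 1.8500, f(x_4) = 0.961275, coefficient = 2
x_5 = 2.0000, f(x_5) = 0.909297, coefficient = 2
x_6 = 2.1500, f(x_6) = 0.836899, coefficient = 2
x_7 = 2.3000, f(x_7) = 0.745705, coefficient = 2
x_8 = 2.4500, f(x_8) = 0.637765, coefficient = 2
x_9 = 2.6000, f(x_9) = 0.515501, coefficient = 2
x_10 = 2.7500, f(x_10) = 0.381661, coefficient = 1

I ≈ (0.150000/2) × 16.497328 = 1.237300
Exact value: 1.239625
Error: 0.002325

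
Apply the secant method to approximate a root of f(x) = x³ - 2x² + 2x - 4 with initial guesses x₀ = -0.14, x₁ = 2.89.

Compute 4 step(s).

f(x) = x³ - 2x² + 2x - 4
x₀ = -0.14, x₁ = 2.89

Secant formula: x_{n+1} = x_n - f(x_n)(x_n - x_{n-1})/(f(x_n) - f(x_{n-1}))

Iteration 1:
  f(-0.140000) = -4.321944
  f(2.890000) = 9.213369
  x_2 = 2.890000 - 9.213369×(2.890000 - (-0.140000))/(9.213369 - (-4.321944))
       = 0.827506
Iteration 2:
  f(2.890000) = 9.213369
  f(0.827506) = -3.147873
  x_3 = 0.827506 - (-3.147873)×(0.827506 - 2.890000)/(-3.147873 - 9.213369)
       = 1.352734
Iteration 3:
  f(0.827506) = -3.147873
  f(1.352734) = -2.478958
  x_4 = 1.352734 - (-2.478958)×(1.352734 - 0.827506)/(-2.478958 - (-3.147873))
       = 3.299198
Iteration 4:
  f(1.352734) = -2.478958
  f(3.299198) = 16.739784
  x_5 = 3.299198 - 16.739784×(3.299198 - 1.352734)/(16.739784 - (-2.478958))
       = 1.603801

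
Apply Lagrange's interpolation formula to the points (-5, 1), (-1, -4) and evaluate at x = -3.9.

Lagrange interpolation formula:
P(x) = Σ yᵢ × Lᵢ(x)
where Lᵢ(x) = Π_{j≠i} (x - xⱼ)/(xᵢ - xⱼ)

L_0(-3.9) = (-3.9 - (-1))/(-5 - (-1)) = 0.725000
L_1(-3.9) = (-3.9 - (-5))/(-1 - (-5)) = 0.275000

P(-3.9) = 1×L_0(-3.9) + (-4)×L_1(-3.9)
P(-3.9) = -0.375000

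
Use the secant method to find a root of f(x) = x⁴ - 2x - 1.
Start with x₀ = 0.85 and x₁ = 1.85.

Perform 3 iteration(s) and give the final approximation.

f(x) = x⁴ - 2x - 1
x₀ = 0.85, x₁ = 1.85

Secant formula: x_{n+1} = x_n - f(x_n)(x_n - x_{n-1})/(f(x_n) - f(x_{n-1}))

Iteration 1:
  f(0.850000) = -2.177994
  f(1.850000) = 7.013506
  x_2 = 1.850000 - 7.013506×(1.850000 - 0.850000)/(7.013506 - (-2.177994))
       = 1.086957
Iteration 2:
  f(1.850000) = 7.013506
  f(1.086957) = -1.778028
  x_3 = 1.086957 - (-1.778028)×(1.086957 - 1.850000)/(-1.778028 - 7.013506)
       = 1.241278
Iteration 3:
  f(1.086957) = -1.778028
  f(1.241278) = -1.108583
  x_4 = 1.241278 - (-1.108583)×(1.241278 - 1.086957)/(-1.108583 - (-1.778028))
       = 1.496827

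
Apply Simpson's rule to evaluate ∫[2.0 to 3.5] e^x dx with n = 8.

f(x) = e^x
a = 2.0, b = 3.5, n = 8
h = (b - a)/n = 0.187500

Simpson's rule: (h/3)[f(x₀) + 4f(x₁) + 2f(x₂) + ... + f(xₙ)]

x_0 = 2.0000, f(x_0) = 7.389056, coefficient = 1
x_1 = 2.1875, f(x_1) = 8.912903, coefficient = 4
x_2 = 2.3750, f(x_2) = 10.751013, coefficient = 2
x_3 = 2.5625, f(x_3) = 12.968197, coefficient = 4
x_4 = 2.7500, f(x_4) = 15.642632, coefficient = 2
x_5 = 2.9375, f(x_5) = 18.868616, coefficient = 4
x_6 = 3.1250, f(x_6) = 22.759895, coefficient = 2
x_7 = 3.3125, f(x_7) = 27.453674, coefficient = 4
x_8 = 3.5000, f(x_8) = 33.115452, coefficient = 1

I ≈ (0.187500/3) × 411.625148 = 25.726572
Exact value: 25.726396
Error: 0.000176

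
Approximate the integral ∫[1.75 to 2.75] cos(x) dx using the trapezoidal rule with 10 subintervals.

f(x) = cos(x)
a = 1.75, b = 2.75, n = 10
h = (b - a)/n = 0.100000

Trapezoidal rule: (h/2)[f(x₀) + 2f(x₁) + 2f(x₂) + ... + f(xₙ)]

x_0 = 1.7500, f(x_0) = -0.178246, coefficient = 1
x_1 = 1.8500, f(x_1) = -0.275590, coefficient = 2
x_2 = 1.9500, f(x_2) = -0.370181, coefficient = 2
x_3 = 2.0500, f(x_3) = -0.461073, coefficient = 2
x_4 = 2.1500, f(x_4) = -0.547358, coefficient = 2
x_5 = 2.2500, f(x_5) = -0.628174, coefficient = 2
x_6 = 2.3500, f(x_6) = -0.702713, coefficient = 2
x_7 = 2.4500, f(x_7) = -0.770231, coefficient = 2
x_8 = 2.5500, f(x_8) = -0.830054, coefficient = 2
x_9 = 2.6500, f(x_9) = -0.881582, coefficient = 2
x_10 = 2.7500, f(x_10) = -0.924302, coefficient = 1

I ≈ (0.100000/2) × -12.036459 = -0.601823
Exact value: -0.602325
Error: 0.000502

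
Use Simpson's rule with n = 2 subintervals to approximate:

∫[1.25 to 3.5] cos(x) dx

f(x) = cos(x)
a = 1.25, b = 3.5, n = 2
h = (b - a)/n = 1.125000

Simpson's rule: (h/3)[f(x₀) + 4f(x₁) + 2f(x₂) + ... + f(xₙ)]

x_0 = 1.2500, f(x_0) = 0.315322, coefficient = 1
x_1 = 2.3750, f(x_1) = -0.720278, coefficient = 4
x_2 = 3.5000, f(x_2) = -0.936457, coefficient = 1

I ≈ (1.125000/3) × -3.502248 = -1.313343
Exact value: -1.299768
Error: 0.013575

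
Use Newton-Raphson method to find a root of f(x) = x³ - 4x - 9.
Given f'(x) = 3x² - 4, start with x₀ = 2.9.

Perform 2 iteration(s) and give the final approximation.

f(x) = x³ - 4x - 9
f'(x) = 3x² - 4
x₀ = 2.9

Newton-Raphson formula: x_{n+1} = x_n - f(x_n)/f'(x_n)

Iteration 1:
  f(2.900000) = 3.789000
  f'(2.900000) = 21.230000
  x_1 = 2.900000 - 3.789000/21.230000 = 2.721526
Iteration 2:
  f(2.721526) = 0.271435
  f'(2.721526) = 18.220114
  x_2 = 2.721526 - 0.271435/18.220114 = 2.706629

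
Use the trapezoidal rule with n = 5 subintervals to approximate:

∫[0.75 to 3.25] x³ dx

f(x) = x³
a = 0.75, b = 3.25, n = 5
h = (b - a)/n = 0.500000

Trapezoidal rule: (h/2)[f(x₀) + 2f(x₁) + 2f(x₂) + ... + f(xₙ)]

x_0 = 0.7500, f(x_0) = 0.421875, coefficient = 1
x_1 = 1.2500, f(x_1) = 1.953125, coefficient = 2
x_2 = 1.7500, f(x_2) = 5.359375, coefficient = 2
x_3 = 2.2500, f(x_3) = 11.390625, coefficient = 2
x_4 = 2.7500, f(x_4) = 20.796875, coefficient = 2
x_5 = 3.2500, f(x_5) = 34.328125, coefficient = 1

I ≈ (0.500000/2) × 113.750000 = 28.437500
Exact value: 27.812500
Error: 0.625000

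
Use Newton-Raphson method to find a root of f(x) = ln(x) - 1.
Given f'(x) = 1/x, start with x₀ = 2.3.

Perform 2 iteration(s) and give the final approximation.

f(x) = ln(x) - 1
f'(x) = 1/x
x₀ = 2.3

Newton-Raphson formula: x_{n+1} = x_n - f(x_n)/f'(x_n)

Iteration 1:
  f(2.300000) = -0.167091
  f'(2.300000) = 0.434783
  x_1 = 2.300000 - (-0.167091)/0.434783 = 2.684309
Iteration 2:
  f(2.684309) = -0.012577
  f'(2.684309) = 0.372535
  x_2 = 2.684309 - (-0.012577)/0.372535 = 2.718069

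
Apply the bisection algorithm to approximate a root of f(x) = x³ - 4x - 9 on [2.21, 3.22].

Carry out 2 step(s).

f(x) = x³ - 4x - 9
Initial interval: [2.21, 3.22]

Iteration 1:
  c_1 = (2.210000 + 3.220000)/2 = 2.715000
  f(c_1) = f(2.715000) = 0.152876
  f(a) × f(c) < 0, new interval: [2.210000, 2.715000]
Iteration 2:
  c_2 = (2.210000 + 2.715000)/2 = 2.462500
  f(c_2) = f(2.462500) = -3.917631
  f(a) × f(c) ≥ 0, new interval: [2.462500, 2.715000]

After 2 iteration(s), the approximation is c_2 = 2.462500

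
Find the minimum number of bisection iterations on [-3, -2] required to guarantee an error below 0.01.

We need (b-a)/2^n ≤ 0.01
(-2 - (-3))/2^n ≤ 0.01
1/2^n ≤ 0.01
2^n ≥ 100
n ≥ log₂(100) = 6.64
n ≥ 7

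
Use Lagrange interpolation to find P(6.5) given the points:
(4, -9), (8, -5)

Lagrange interpolation formula:
P(x) = Σ yᵢ × Lᵢ(x)
where Lᵢ(x) = Π_{j≠i} (x - xⱼ)/(xᵢ - xⱼ)

L_0(6.5) = (6.5 - 8)/(4 - 8) = 0.375000
L_1(6.5) = (6.5 - 4)/(8 - 4) = 0.625000

P(6.5) = (-9)×L_0(6.5) + (-5)×L_1(6.5)
P(6.5) = -6.500000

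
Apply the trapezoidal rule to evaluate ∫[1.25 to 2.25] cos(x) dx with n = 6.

f(x) = cos(x)
a = 1.25, b = 2.25, n = 6
h = (b - a)/n = 0.166667

Trapezoidal rule: (h/2)[f(x₀) + 2f(x₁) + 2f(x₂) + ... + f(xₙ)]

x_0 = 1.2500, f(x_0) = 0.315322, coefficient = 1
x_1 = 1.4167, f(x_1) = 0.153520, coefficient = 2
x_2 = 1.5833, f(x_2) = -0.012537, coefficient = 2
x_3 = 1.7500, f(x_3) = -0.178246, coefficient = 2
x_4 = 1.9167, f(x_4) = -0.339016, coefficient = 2
x_5 = 2.0833, f(x_5) = -0.490390, coefficient = 2
x_6 = 2.2500, f(x_6) = -0.628174, coefficient = 1

I ≈ (0.166667/2) × -2.046187 = -0.170516
Exact value: -0.170911
Error: 0.000396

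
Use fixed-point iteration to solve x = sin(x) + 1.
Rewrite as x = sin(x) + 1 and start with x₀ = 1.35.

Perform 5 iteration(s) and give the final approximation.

Equation: x = sin(x) + 1
Fixed-point form: x = sin(x) + 1
x₀ = 1.35

x_1 = g(1.350000) = 1.975723
x_2 = g(1.975723) = 1.919131
x_3 = g(1.919131) = 1.939942
x_4 = g(1.939942) = 1.932636
x_5 = g(1.932636) = 1.935247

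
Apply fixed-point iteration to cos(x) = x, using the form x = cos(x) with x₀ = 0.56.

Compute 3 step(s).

Equation: cos(x) = x
Fixed-point form: x = cos(x)
x₀ = 0.56

x_1 = g(0.560000) = 0.847255
x_2 = g(0.847255) = 0.662043
x_3 = g(0.662043) = 0.788738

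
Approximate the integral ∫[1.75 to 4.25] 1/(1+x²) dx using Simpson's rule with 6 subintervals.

f(x) = 1/(1+x²)
a = 1.75, b = 4.25, n = 6
h = (b - a)/n = 0.416667

Simpson's rule: (h/3)[f(x₀) + 4f(x₁) + 2f(x₂) + ... + f(xₙ)]

x_0 = 1.7500, f(x_0) = 0.246154, coefficient = 1
x_1 = 2.1667, f(x_1) = 0.175610, coefficient = 4
x_2 = 2.5833, f(x_2) = 0.130317, coefficient = 2
x_3 = 3.0000, f(x_3) = 0.100000, coefficient = 4
x_4 = 3.4167, f(x_4) = 0.078904, coefficient = 2
x_5 = 3.8333, f(x_5) = 0.063717, coefficient = 4
x_6 = 4.2500, f(x_6) = 0.052459, coefficient = 1

I ≈ (0.416667/3) × 2.074361 = 0.288106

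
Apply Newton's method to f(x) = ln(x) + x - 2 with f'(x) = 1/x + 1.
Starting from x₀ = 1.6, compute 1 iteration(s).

f(x) = ln(x) + x - 2
f'(x) = 1/x + 1
x₀ = 1.6

Newton-Raphson formula: x_{n+1} = x_n - f(x_n)/f'(x_n)

Iteration 1:
  f(1.600000) = 0.070004
  f'(1.600000) = 1.625000
  x_1 = 1.600000 - 0.070004/1.625000 = 1.556921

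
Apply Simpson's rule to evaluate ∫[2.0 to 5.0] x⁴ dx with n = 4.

f(x) = x⁴
a = 2.0, b = 5.0, n = 4
h = (b - a)/n = 0.750000

Simpson's rule: (h/3)[f(x₀) + 4f(x₁) + 2f(x₂) + ... + f(xₙ)]

x_0 = 2.0000, f(x_0) = 16.000000, coefficient = 1
x_1 = 2.7500, f(x_1) = 57.191406, coefficient = 4
x_2 = 3.5000, f(x_2) = 150.062500, coefficient = 2
x_3 = 4.2500, f(x_3) = 326.253906, coefficient = 4
x_4 = 5.0000, f(x_4) = 625.000000, coefficient = 1

I ≈ (0.750000/3) × 2474.906250 = 618.726562
Exact value: 618.600000
Error: 0.126562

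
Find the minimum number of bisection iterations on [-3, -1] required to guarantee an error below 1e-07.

We need (b-a)/2^n ≤ 1e-07
(-1 - (-3))/2^n ≤ 1e-07
2/2^n ≤ 1e-07
2^n ≥ 20000000
n ≥ log₂(20000000) = 24.25
n ≥ 25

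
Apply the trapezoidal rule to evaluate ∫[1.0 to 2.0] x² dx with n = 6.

f(x) = x²
a = 1.0, b = 2.0, n = 6
h = (b - a)/n = 0.166667

Trapezoidal rule: (h/2)[f(x₀) + 2f(x₁) + 2f(x₂) + ... + f(xₙ)]

x_0 = 1.0000, f(x_0) = 1.000000, coefficient = 1
x_1 = 1.1667, f(x_1) = 1.361111, coefficient = 2
x_2 = 1.3333, f(x_2) = 1.777778, coefficient = 2
x_3 = 1.5000, f(x_3) = 2.250000, coefficient = 2
x_4 = 1.6667, f(x_4) = 2.777778, coefficient = 2
x_5 = 1.8333, f(x_5) = 3.361111, coefficient = 2
x_6 = 2.0000, f(x_6) = 4.000000, coefficient = 1

I ≈ (0.166667/2) × 28.055556 = 2.337963
Exact value: 2.333333
Error: 0.004630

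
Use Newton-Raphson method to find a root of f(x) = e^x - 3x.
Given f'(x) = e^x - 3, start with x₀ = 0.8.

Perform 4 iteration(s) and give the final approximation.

f(x) = e^x - 3x
f'(x) = e^x - 3
x₀ = 0.8

Newton-Raphson formula: x_{n+1} = x_n - f(x_n)/f'(x_n)

Iteration 1:
  f(0.800000) = -0.174459
  f'(0.800000) = -0.774459
  x_1 = 0.800000 - (-0.174459)/(-0.774459) = 0.574734
Iteration 2:
  f(0.574734) = 0.052456
  f'(0.574734) = -1.223342
  x_2 = 0.574734 - 0.052456/(-1.223342) = 0.617613
Iteration 3:
  f(0.617613) = 0.001657
  f'(0.617613) = -1.145504
  x_3 = 0.617613 - 0.001657/(-1.145504) = 0.619060
Iteration 4:
  f(0.619060) = 0.000002
  f'(0.619060) = -1.142819
  x_4 = 0.619060 - 0.000002/(-1.142819) = 0.619061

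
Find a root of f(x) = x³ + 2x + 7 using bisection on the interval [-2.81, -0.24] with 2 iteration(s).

f(x) = x³ + 2x + 7
Initial interval: [-2.81, -0.24]

Iteration 1:
  c_1 = (-2.810000 + (-0.240000))/2 = -1.525000
  f(c_1) = f(-1.525000) = 0.403422
  f(a) × f(c) < 0, new interval: [-2.810000, -1.525000]
Iteration 2:
  c_2 = (-2.810000 + (-1.525000))/2 = -2.167500
  f(c_2) = f(-2.167500) = -7.518037
  f(a) × f(c) ≥ 0, new interval: [-2.167500, -1.525000]

After 2 iteration(s), the approximation is c_2 = -2.167500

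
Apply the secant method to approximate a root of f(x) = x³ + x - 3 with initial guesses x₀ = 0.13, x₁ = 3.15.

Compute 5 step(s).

f(x) = x³ + x - 3
x₀ = 0.13, x₁ = 3.15

Secant formula: x_{n+1} = x_n - f(x_n)(x_n - x_{n-1})/(f(x_n) - f(x_{n-1}))

Iteration 1:
  f(0.130000) = -2.867803
  f(3.150000) = 31.405875
  x_2 = 3.150000 - 31.405875×(3.150000 - 0.130000)/(31.405875 - (-2.867803))
       = 0.382694
Iteration 2:
  f(3.150000) = 31.405875
  f(0.382694) = -2.561258
  x_3 = 0.382694 - (-2.561258)×(0.382694 - 3.150000)/(-2.561258 - 31.405875)
       = 0.591360
Iteration 3:
  f(0.382694) = -2.561258
  f(0.591360) = -2.201837
  x_4 = 0.591360 - (-2.201837)×(0.591360 - 0.382694)/(-2.201837 - (-2.561258))
       = 1.869661
Iteration 4:
  f(0.591360) = -2.201837
  f(1.869661) = 5.405304
  x_5 = 1.869661 - 5.405304×(1.869661 - 0.591360)/(5.405304 - (-2.201837))
       = 0.961356
Iteration 5:
  f(1.869661) = 5.405304
  f(0.961356) = -1.150154
  x_6 = 0.961356 - (-1.150154)×(0.961356 - 1.869661)/(-1.150154 - 5.405304)
       = 1.120718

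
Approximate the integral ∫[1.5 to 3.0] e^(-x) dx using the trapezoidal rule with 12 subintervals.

f(x) = e^(-x)
a = 1.5, b = 3.0, n = 12
h = (b - a)/n = 0.125000

Trapezoidal rule: (h/2)[f(x₀) + 2f(x₁) + 2f(x₂) + ... + f(xₙ)]

x_0 = 1.5000, f(x_0) = 0.223130, coefficient = 1
x_1 = 1.6250, f(x_1) = 0.196912, coefficient = 2
x_2 = 1.7500, f(x_2) = 0.173774, coefficient = 2
x_3 = 1.8750, f(x_3) = 0.153355, coefficient = 2
x_4 = 2.0000, f(x_4) = 0.135335, coefficient = 2
x_5 = 2.1250, f(x_5) = 0.119433, coefficient = 2
x_6 = 2.2500, f(x_6) = 0.105399, coefficient = 2
x_7 = 2.3750, f(x_7) = 0.093014, coefficient = 2
x_8 = 2.5000, f(x_8) = 0.082085, coefficient = 2
x_9 = 2.6250, f(x_9) = 0.072440, coefficient = 2
x_10 = 2.7500, f(x_10) = 0.063928, coefficient = 2
x_11 = 2.8750, f(x_11) = 0.056416, coefficient = 2
x_12 = 3.0000, f(x_12) = 0.049787, coefficient = 1

I ≈ (0.125000/2) × 2.777100 = 0.173569
Exact value: 0.173343
Error: 0.000226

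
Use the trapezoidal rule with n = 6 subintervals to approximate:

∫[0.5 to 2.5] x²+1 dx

f(x) = x²+1
a = 0.5, b = 2.5, n = 6
h = (b - a)/n = 0.333333

Trapezoidal rule: (h/2)[f(x₀) + 2f(x₁) + 2f(x₂) + ... + f(xₙ)]

x_0 = 0.5000, f(x_0) = 1.250000, coefficient = 1
x_1 = 0.8333, f(x_1) = 1.694444, coefficient = 2
x_2 = 1.1667, f(x_2) = 2.361111, coefficient = 2
x_3 = 1.5000, f(x_3) = 3.250000, coefficient = 2
x_4 = 1.8333, f(x_4) = 4.361111, coefficient = 2
x_5 = 2.1667, f(x_5) = 5.694444, coefficient = 2
x_6 = 2.5000, f(x_6) = 7.250000, coefficient = 1

I ≈ (0.333333/2) × 43.222222 = 7.203704
Exact value: 7.166667
Error: 0.037037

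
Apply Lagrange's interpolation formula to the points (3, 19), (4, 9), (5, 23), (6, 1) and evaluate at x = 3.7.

Lagrange interpolation formula:
P(x) = Σ yᵢ × Lᵢ(x)
where Lᵢ(x) = Π_{j≠i} (x - xⱼ)/(xᵢ - xⱼ)

L_0(3.7) = (3.7 - 4)/(3 - 4) × (3.7 - 5)/(3 - 5) × (3.7 - 6)/(3 - 6) = 0.149500
L_1(3.7) = (3.7 - 3)/(4 - 3) × (3.7 - 5)/(4 - 5) × (3.7 - 6)/(4 - 6) = 1.046500
L_2(3.7) = (3.7 - 3)/(5 - 3) × (3.7 - 4)/(5 - 4) × (3.7 - 6)/(5 - 6) = -0.241500
L_3(3.7) = (3.7 - 3)/(6 - 3) × (3.7 - 4)/(6 - 4) × (3.7 - 5)/(6 - 5) = 0.045500

P(3.7) = 19×L_0(3.7) + 9×L_1(3.7) + 23×L_2(3.7) + 1×L_3(3.7)
P(3.7) = 6.750000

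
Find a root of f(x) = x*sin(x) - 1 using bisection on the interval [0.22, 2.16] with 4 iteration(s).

f(x) = x*sin(x) - 1
Initial interval: [0.22, 2.16]

Iteration 1:
  c_1 = (0.220000 + 2.160000)/2 = 1.190000
  f(c_1) = f(1.190000) = 0.104759
  f(a) × f(c) < 0, new interval: [0.220000, 1.190000]
Iteration 2:
  c_2 = (0.220000 + 1.190000)/2 = 0.705000
  f(c_2) = f(0.705000) = -0.543136
  f(a) × f(c) ≥ 0, new interval: [0.705000, 1.190000]
Iteration 3:
  c_3 = (0.705000 + 1.190000)/2 = 0.947500
  f(c_3) = f(0.947500) = -0.230669
  f(a) × f(c) ≥ 0, new interval: [0.947500, 1.190000]
Iteration 4:
  c_4 = (0.947500 + 1.190000)/2 = 1.068750
  f(c_4) = f(1.068750) = -0.063134
  f(a) × f(c) ≥ 0, new interval: [1.068750, 1.190000]

After 4 iteration(s), the approximation is c_4 = 1.068750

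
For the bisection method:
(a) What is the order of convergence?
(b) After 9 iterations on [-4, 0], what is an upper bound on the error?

(a) Bisection has linear (order 1) convergence; the error is halved each step.

(b) Error bound = (b-a)/2^n = (0 - (-4))/2^{9}
    = 4/2^{9}

(a) 1 (linear); (b) error ≤ 7.81e-03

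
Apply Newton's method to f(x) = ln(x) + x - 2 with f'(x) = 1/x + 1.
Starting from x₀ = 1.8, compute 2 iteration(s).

f(x) = ln(x) + x - 2
f'(x) = 1/x + 1
x₀ = 1.8

Newton-Raphson formula: x_{n+1} = x_n - f(x_n)/f'(x_n)

Iteration 1:
  f(1.800000) = 0.387787
  f'(1.800000) = 1.555556
  x_1 = 1.800000 - 0.387787/1.555556 = 1.550709
Iteration 2:
  f(1.550709) = -0.010579
  f'(1.550709) = 1.644866
  x_2 = 1.550709 - (-0.010579)/1.644866 = 1.557140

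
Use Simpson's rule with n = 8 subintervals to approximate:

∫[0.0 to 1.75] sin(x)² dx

f(x) = sin(x)²
a = 0.0, b = 1.75, n = 8
h = (b - a)/n = 0.218750

Simpson's rule: (h/3)[f(x₀) + 4f(x₁) + 2f(x₂) + ... + f(xₙ)]

x_0 = 0.0000, f(x_0) = 0.000000, coefficient = 1
x_1 = 0.2188, f(x_1) = 0.047093, coefficient = 4
x_2 = 0.4375, f(x_2) = 0.179502, coefficient = 2
x_3 = 0.6562, f(x_3) = 0.372283, coefficient = 4
x_4 = 0.8750, f(x_4) = 0.589123, coefficient = 2
x_5 = 1.0938, f(x_5) = 0.789175, coefficient = 4
x_6 = 1.3125, f(x_6) = 0.934754, coefficient = 2
x_7 = 1.5312, f(x_7) = 0.998437, coefficient = 4
x_8 = 1.7500, f(x_8) = 0.968228, coefficient = 1

I ≈ (0.218750/3) × 13.202936 = 0.962714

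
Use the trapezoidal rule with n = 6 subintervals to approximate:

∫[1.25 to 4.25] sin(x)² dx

f(x) = sin(x)²
a = 1.25, b = 4.25, n = 6
h = (b - a)/n = 0.500000

Trapezoidal rule: (h/2)[f(x₀) + 2f(x₁) + 2f(x₂) + ... + f(xₙ)]

x_0 = 1.2500, f(x_0) = 0.900572, coefficient = 1
x_1 = 1.7500, f(x_1) = 0.968228, coefficient = 2
x_2 = 2.2500, f(x_2) = 0.605398, coefficient = 2
x_3 = 2.7500, f(x_3) = 0.145665, coefficient = 2
x_4 = 3.2500, f(x_4) = 0.011706, coefficient = 2
x_5 = 3.7500, f(x_5) = 0.326682, coefficient = 2
x_6 = 4.2500, f(x_6) = 0.801006, coefficient = 1

I ≈ (0.500000/2) × 5.816938 = 1.454234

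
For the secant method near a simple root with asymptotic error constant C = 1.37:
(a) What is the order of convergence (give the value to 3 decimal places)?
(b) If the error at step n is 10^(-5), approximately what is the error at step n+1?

(a) Secant method has superlinear convergence with order φ = (1+√5)/2 ≈ 1.618.
    This means |e_{n+1}| ≈ C|e_n|^1.618.

(b) With |e_n| = 10^(-5) and C = 1.37:
    |e_{n+1}| ≈ 1.37 × (10^(-5))^1.618 = 1.37 × 10^(-8.09)

(a) ≈ 1.618 (golden ratio); (b) |e_{n+1}| ≈ 1.113e-08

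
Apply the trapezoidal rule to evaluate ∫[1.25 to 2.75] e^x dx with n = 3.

f(x) = e^x
a = 1.25, b = 2.75, n = 3
h = (b - a)/n = 0.500000

Trapezoidal rule: (h/2)[f(x₀) + 2f(x₁) + 2f(x₂) + ... + f(xₙ)]

x_0 = 1.2500, f(x_0) = 3.490343, coefficient = 1
x_1 = 1.7500, f(x_1) = 5.754603, coefficient = 2
x_2 = 2.2500, f(x_2) = 9.487736, coefficient = 2
x_3 = 2.7500, f(x_3) = 15.642632, coefficient = 1

I ≈ (0.500000/2) × 49.617652 = 12.404413
Exact value: 12.152289
Error: 0.252124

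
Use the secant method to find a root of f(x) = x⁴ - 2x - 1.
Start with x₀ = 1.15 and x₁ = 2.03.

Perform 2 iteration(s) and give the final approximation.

f(x) = x⁴ - 2x - 1
x₀ = 1.15, x₁ = 2.03

Secant formula: x_{n+1} = x_n - f(x_n)(x_n - x_{n-1})/(f(x_n) - f(x_{n-1}))

Iteration 1:
  f(1.150000) = -1.550994
  f(2.030000) = 11.921817
  x_2 = 2.030000 - 11.921817×(2.030000 - 1.150000)/(11.921817 - (-1.550994))
       = 1.251306
Iteration 2:
  f(2.030000) = 11.921817
  f(1.251306) = -1.050988
  x_3 = 1.251306 - (-1.050988)×(1.251306 - 2.030000)/(-1.050988 - 11.921817)
       = 1.314392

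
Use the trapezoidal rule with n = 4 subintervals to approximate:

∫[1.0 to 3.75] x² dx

f(x) = x²
a = 1.0, b = 3.75, n = 4
h = (b - a)/n = 0.687500

Trapezoidal rule: (h/2)[f(x₀) + 2f(x₁) + 2f(x₂) + ... + f(xₙ)]

x_0 = 1.0000, f(x_0) = 1.000000, coefficient = 1
x_1 = 1.6875, f(x_1) = 2.847656, coefficient = 2
x_2 = 2.3750, f(x_2) = 5.640625, coefficient = 2
x_3 = 3.0625, f(x_3) = 9.378906, coefficient = 2
x_4 = 3.7500, f(x_4) = 14.062500, coefficient = 1

I ≈ (0.687500/2) × 50.796875 = 17.461426
Exact value: 17.244792
Error: 0.216634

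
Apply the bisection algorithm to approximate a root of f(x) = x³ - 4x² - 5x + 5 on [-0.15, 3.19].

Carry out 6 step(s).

f(x) = x³ - 4x² - 5x + 5
Initial interval: [-0.15, 3.19]

Iteration 1:
  c_1 = (-0.150000 + 3.190000)/2 = 1.520000
  f(c_1) = f(1.520000) = -8.329792
  f(a) × f(c) < 0, new interval: [-0.150000, 1.520000]
Iteration 2:
  c_2 = (-0.150000 + 1.520000)/2 = 0.685000
  f(c_2) = f(0.685000) = 0.019519
  f(a) × f(c) ≥ 0, new interval: [0.685000, 1.520000]
Iteration 3:
  c_3 = (0.685000 + 1.520000)/2 = 1.102500
  f(c_3) = f(1.102500) = -4.034429
  f(a) × f(c) < 0, new interval: [0.685000, 1.102500]
Iteration 4:
  c_4 = (0.685000 + 1.102500)/2 = 0.893750
  f(c_4) = f(0.893750) = -1.949989
  f(a) × f(c) < 0, new interval: [0.685000, 0.893750]
Iteration 5:
  c_5 = (0.685000 + 0.893750)/2 = 0.789375
  f(c_5) = f(0.789375) = -0.947457
  f(a) × f(c) < 0, new interval: [0.685000, 0.789375]
Iteration 6:
  c_6 = (0.685000 + 0.789375)/2 = 0.737188
  f(c_6) = f(0.737188) = -0.459098
  f(a) × f(c) < 0, new interval: [0.685000, 0.737188]

After 6 iteration(s), the approximation is c_6 = 0.737188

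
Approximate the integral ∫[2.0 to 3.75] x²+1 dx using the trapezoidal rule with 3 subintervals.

f(x) = x²+1
a = 2.0, b = 3.75, n = 3
h = (b - a)/n = 0.583333

Trapezoidal rule: (h/2)[f(x₀) + 2f(x₁) + 2f(x₂) + ... + f(xₙ)]

x_0 = 2.0000, f(x_0) = 5.000000, coefficient = 1
x_1 = 2.5833, f(x_1) = 7.673611, coefficient = 2
x_2 = 3.1667, f(x_2) = 11.027778, coefficient = 2
x_3 = 3.7500, f(x_3) = 15.062500, coefficient = 1

I ≈ (0.583333/2) × 57.465278 = 16.760706
Exact value: 16.661458
Error: 0.099248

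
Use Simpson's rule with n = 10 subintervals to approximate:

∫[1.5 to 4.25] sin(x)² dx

f(x) = sin(x)²
a = 1.5, b = 4.25, n = 10
h = (b - a)/n = 0.275000

Simpson's rule: (h/3)[f(x₀) + 4f(x₁) + 2f(x₂) + ... + f(xₙ)]

x_0 = 1.5000, f(x_0) = 0.994996, coefficient = 1
x_1 = 1.7750, f(x_1) = 0.958877, coefficient = 4
x_2 = 2.0500, f(x_2) = 0.787412, coefficient = 2
x_3 = 2.3250, f(x_3) = 0.531174, coefficient = 4
x_4 = 2.6000, f(x_4) = 0.265742, coefficient = 2
x_5 = 2.8750, f(x_5) = 0.069404, coefficient = 4
x_6 = 3.1500, f(x_6) = 0.000071, coefficient = 2
x_7 = 3.4250, f(x_7) = 0.078192, coefficient = 4
x_8 = 3.7000, f(x_8) = 0.280726, coefficient = 2
x_9 = 3.9750, f(x_9) = 0.547935, coefficient = 4
x_10 = 4.2500, f(x_10) = 0.801006, coefficient = 1

I ≈ (0.275000/3) × 13.206235 = 1.210572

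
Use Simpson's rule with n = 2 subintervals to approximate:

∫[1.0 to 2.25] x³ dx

f(x) = x³
a = 1.0, b = 2.25, n = 2
h = (b - a)/n = 0.625000

Simpson's rule: (h/3)[f(x₀) + 4f(x₁) + 2f(x₂) + ... + f(xₙ)]

x_0 = 1.0000, f(x_0) = 1.000000, coefficient = 1
x_1 = 1.6250, f(x_1) = 4.291016, coefficient = 4
x_2 = 2.2500, f(x_2) = 11.390625, coefficient = 1

I ≈ (0.625000/3) × 29.554688 = 6.157227
Exact value: 6.157227
Error: 0.000000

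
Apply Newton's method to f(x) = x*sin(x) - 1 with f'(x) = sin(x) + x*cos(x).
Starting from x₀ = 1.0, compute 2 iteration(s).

f(x) = x*sin(x) - 1
f'(x) = sin(x) + x*cos(x)
x₀ = 1.0

Newton-Raphson formula: x_{n+1} = x_n - f(x_n)/f'(x_n)

Iteration 1:
  f(1.000000) = -0.158529
  f'(1.000000) = 1.381773
  x_1 = 1.000000 - (-0.158529)/1.381773 = 1.114729
Iteration 2:
  f(1.114729) = 0.000794
  f'(1.114729) = 1.388741
  x_2 = 1.114729 - 0.000794/1.388741 = 1.114157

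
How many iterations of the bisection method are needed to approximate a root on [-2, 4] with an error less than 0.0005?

We need (b-a)/2^n ≤ 0.0005
(4 - (-2))/2^n ≤ 0.0005
6/2^n ≤ 0.0005
2^n ≥ 12000
n ≥ log₂(12000) = 13.55
n ≥ 14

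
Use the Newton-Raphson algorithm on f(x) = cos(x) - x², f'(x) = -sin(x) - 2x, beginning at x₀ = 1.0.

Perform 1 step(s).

f(x) = cos(x) - x²
f'(x) = -sin(x) - 2x
x₀ = 1.0

Newton-Raphson formula: x_{n+1} = x_n - f(x_n)/f'(x_n)

Iteration 1:
  f(1.000000) = -0.459698
  f'(1.000000) = -2.841471
  x_1 = 1.000000 - (-0.459698)/(-2.841471) = 0.838218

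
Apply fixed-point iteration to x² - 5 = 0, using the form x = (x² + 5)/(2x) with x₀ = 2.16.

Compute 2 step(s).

Equation: x² - 5 = 0
Fixed-point form: x = (x² + 5)/(2x)
x₀ = 2.16

x_1 = g(2.160000) = 2.237407
x_2 = g(2.237407) = 2.236068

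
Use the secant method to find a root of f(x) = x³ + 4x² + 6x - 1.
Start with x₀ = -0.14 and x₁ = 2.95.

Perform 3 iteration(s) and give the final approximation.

f(x) = x³ + 4x² + 6x - 1
x₀ = -0.14, x₁ = 2.95

Secant formula: x_{n+1} = x_n - f(x_n)(x_n - x_{n-1})/(f(x_n) - f(x_{n-1}))

Iteration 1:
  f(-0.140000) = -1.764344
  f(2.950000) = 77.182375
  x_2 = 2.950000 - 77.182375×(2.950000 - (-0.140000))/(77.182375 - (-1.764344))
       = -0.070943
Iteration 2:
  f(2.950000) = 77.182375
  f(-0.070943) = -1.405883
  x_3 = -0.070943 - (-1.405883)×(-0.070943 - 2.950000)/(-1.405883 - 77.182375)
       = -0.016901
Iteration 3:
  f(-0.070943) = -1.405883
  f(-0.016901) = -1.100266
  x_4 = -0.016901 - (-1.100266)×(-0.016901 - (-0.070943))/(-1.100266 - (-1.405883))
       = 0.177660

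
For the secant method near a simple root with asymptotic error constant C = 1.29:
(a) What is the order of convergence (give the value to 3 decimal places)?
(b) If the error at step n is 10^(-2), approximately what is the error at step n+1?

(a) Secant method has superlinear convergence with order φ = (1+√5)/2 ≈ 1.618.
    This means |e_{n+1}| ≈ C|e_n|^1.618.

(b) With |e_n| = 10^(-2) and C = 1.29:
    |e_{n+1}| ≈ 1.29 × (10^(-2))^1.618 = 1.29 × 10^(-3.24)

(a) ≈ 1.618 (golden ratio); (b) |e_{n+1}| ≈ 7.491e-04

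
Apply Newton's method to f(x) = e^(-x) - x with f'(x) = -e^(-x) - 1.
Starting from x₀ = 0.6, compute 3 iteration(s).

f(x) = e^(-x) - x
f'(x) = -e^(-x) - 1
x₀ = 0.6

Newton-Raphson formula: x_{n+1} = x_n - f(x_n)/f'(x_n)

Iteration 1:
  f(0.600000) = -0.051188
  f'(0.600000) = -1.548812
  x_1 = 0.600000 - (-0.051188)/(-1.548812) = 0.566950
Iteration 2:
  f(0.566950) = 0.000303
  f'(0.566950) = -1.567253
  x_2 = 0.566950 - 0.000303/(-1.567253) = 0.567143
Iteration 3:
  f(0.567143) = 0.000000
  f'(0.567143) = -1.567143
  x_3 = 0.567143 - 0.000000/(-1.567143) = 0.567143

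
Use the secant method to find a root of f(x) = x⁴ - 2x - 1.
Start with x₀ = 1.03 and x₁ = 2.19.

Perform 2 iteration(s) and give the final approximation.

f(x) = x⁴ - 2x - 1
x₀ = 1.03, x₁ = 2.19

Secant formula: x_{n+1} = x_n - f(x_n)(x_n - x_{n-1})/(f(x_n) - f(x_{n-1}))

Iteration 1:
  f(1.030000) = -1.934491
  f(2.190000) = 17.622575
  x_2 = 2.190000 - 17.622575×(2.190000 - 1.030000)/(17.622575 - (-1.934491))
       = 1.144742
Iteration 2:
  f(2.190000) = 17.622575
  f(1.144742) = -1.572248
  x_3 = 1.144742 - (-1.572248)×(1.144742 - 2.190000)/(-1.572248 - 17.622575)
       = 1.230359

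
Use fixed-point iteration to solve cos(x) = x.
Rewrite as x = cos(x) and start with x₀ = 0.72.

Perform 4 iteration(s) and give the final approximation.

Equation: cos(x) = x
Fixed-point form: x = cos(x)
x₀ = 0.72

x_1 = g(0.720000) = 0.751806
x_2 = g(0.751806) = 0.730457
x_3 = g(0.730457) = 0.744870
x_4 = g(0.744870) = 0.735176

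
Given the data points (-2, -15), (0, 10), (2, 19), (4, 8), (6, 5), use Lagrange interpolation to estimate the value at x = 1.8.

Lagrange interpolation formula:
P(x) = Σ yᵢ × Lᵢ(x)
where Lᵢ(x) = Π_{j≠i} (x - xⱼ)/(xᵢ - xⱼ)

L_0(1.8) = (1.8 - 0)/(-2 - 0) × (1.8 - 2)/(-2 - 2) × (1.8 - 4)/(-2 - 4) × (1.8 - 6)/(-2 - 6) = -0.008662
L_1(1.8) = (1.8 - (-2))/(0 - (-2)) × (1.8 - 2)/(0 - 2) × (1.8 - 4)/(0 - 4) × (1.8 - 6)/(0 - 6) = 0.073150
L_2(1.8) = (1.8 - (-2))/(2 - (-2)) × (1.8 - 0)/(2 - 0) × (1.8 - 4)/(2 - 4) × (1.8 - 6)/(2 - 6) = 0.987525
L_3(1.8) = (1.8 - (-2))/(4 - (-2)) × (1.8 - 0)/(4 - 0) × (1.8 - 2)/(4 - 2) × (1.8 - 6)/(4 - 6) = -0.059850
L_4(1.8) = (1.8 - (-2))/(6 - (-2)) × (1.8 - 0)/(6 - 0) × (1.8 - 2)/(6 - 2) × (1.8 - 4)/(6 - 4) = 0.007837

P(1.8) = (-15)×L_0(1.8) + 10×L_1(1.8) + 19×L_2(1.8) + 8×L_3(1.8) + 5×L_4(1.8)
P(1.8) = 19.184800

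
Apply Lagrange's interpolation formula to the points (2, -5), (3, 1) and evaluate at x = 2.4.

Lagrange interpolation formula:
P(x) = Σ yᵢ × Lᵢ(x)
where Lᵢ(x) = Π_{j≠i} (x - xⱼ)/(xᵢ - xⱼ)

L_0(2.4) = (2.4 - 3)/(2 - 3) = 0.600000
L_1(2.4) = (2.4 - 2)/(3 - 2) = 0.400000

P(2.4) = (-5)×L_0(2.4) + 1×L_1(2.4)
P(2.4) = -2.600000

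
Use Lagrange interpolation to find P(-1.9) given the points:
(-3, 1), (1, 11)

Lagrange interpolation formula:
P(x) = Σ yᵢ × Lᵢ(x)
where Lᵢ(x) = Π_{j≠i} (x - xⱼ)/(xᵢ - xⱼ)

L_0(-1.9) = (-1.9 - 1)/(-3 - 1) = 0.725000
L_1(-1.9) = (-1.9 - (-3))/(1 - (-3)) = 0.275000

P(-1.9) = 1×L_0(-1.9) + 11×L_1(-1.9)
P(-1.9) = 3.750000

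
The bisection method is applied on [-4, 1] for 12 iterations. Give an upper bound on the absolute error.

Bisection error bound: |error| ≤ (b-a)/2^n
|error| ≤ (1 - (-4))/2^12 = 5/2^12
|error| ≤ 0.0012207031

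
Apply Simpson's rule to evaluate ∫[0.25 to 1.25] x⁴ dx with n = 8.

f(x) = x⁴
a = 0.25, b = 1.25, n = 8
h = (b - a)/n = 0.125000

Simpson's rule: (h/3)[f(x₀) + 4f(x₁) + 2f(x₂) + ... + f(xₙ)]

x_0 = 0.2500, f(x_0) = 0.003906, coefficient = 1
x_1 = 0.3750, f(x_1) = 0.019775, coefficient = 4
x_2 = 0.5000, f(x_2) = 0.062500, coefficient = 2
x_3 = 0.6250, f(x_3) = 0.152588, coefficient = 4
x_4 = 0.7500, f(x_4) = 0.316406, coefficient = 2
x_5 = 0.8750, f(x_5) = 0.586182, coefficient = 4
x_6 = 1.0000, f(x_6) = 1.000000, coefficient = 2
x_7 = 1.1250, f(x_7) = 1.601807, coefficient = 4
x_8 = 1.2500, f(x_8) = 2.441406, coefficient = 1

I ≈ (0.125000/3) × 14.644531 = 0.610189
Exact value: 0.610156
Error: 0.000033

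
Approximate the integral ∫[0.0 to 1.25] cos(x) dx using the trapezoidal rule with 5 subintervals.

f(x) = cos(x)
a = 0.0, b = 1.25, n = 5
h = (b - a)/n = 0.250000

Trapezoidal rule: (h/2)[f(x₀) + 2f(x₁) + 2f(x₂) + ... + f(xₙ)]

x_0 = 0.0000, f(x_0) = 1.000000, coefficient = 1
x_1 = 0.2500, f(x_1) = 0.968912, coefficient = 2
x_2 = 0.5000, f(x_2) = 0.877583, coefficient = 2
x_3 = 0.7500, f(x_3) = 0.731689, coefficient = 2
x_4 = 1.0000, f(x_4) = 0.540302, coefficient = 2
x_5 = 1.2500, f(x_5) = 0.315322, coefficient = 1

I ≈ (0.250000/2) × 7.552295 = 0.944037
Exact value: 0.948985
Error: 0.004948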